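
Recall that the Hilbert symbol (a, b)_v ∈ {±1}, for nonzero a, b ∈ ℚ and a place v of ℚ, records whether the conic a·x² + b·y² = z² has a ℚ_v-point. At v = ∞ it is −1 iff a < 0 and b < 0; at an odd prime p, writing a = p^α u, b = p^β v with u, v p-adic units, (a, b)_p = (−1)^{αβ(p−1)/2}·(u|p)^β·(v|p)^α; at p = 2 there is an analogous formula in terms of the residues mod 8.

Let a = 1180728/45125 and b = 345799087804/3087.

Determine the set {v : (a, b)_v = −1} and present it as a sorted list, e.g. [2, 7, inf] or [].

[5, 37]

Mod squares: a ≡ 310, b ≡ 3958297. Check v ∈ {∞, 2, 3, 5, 7, 17, 19, 23, 29, 31, 37}.
v=2: v_2(a)=3, v_2(b)=2; units ≡ 3, 1 (mod 8); ε·ε+αω+βω = 1·0+3·0+2·1 ≡ 0  ⇒  (a,b)_2 = +1.
v=5: a=5^-3·(≡3), b=5^0·(≡2) mod 5; (3|5)=-1, (2|5)=-1; (−1)^{-3·0·2}·(-1)^0·(-1)^-3 = -1.
v=37: a=37^0·(≡6), b=37^1·(≡17) mod 37; (6|37)=-1, (17|37)=-1; (−1)^{0·1·18}·(-1)^1·(-1)^0 = -1.
v=23: a=23^2·(≡22), b=23^2·(≡10) mod 23; (22|23)=-1, (10|23)=-1; (−1)^{2·2·11}·(-1)^2·(-1)^2 = +1.
v=∞: 310 > 0 and 3958297 > 0  ⇒  (a,b)_∞ = +1.
v=7: a=7^0·(≡1), b=7^-3·(≡1) mod 7; (1|7)=+1, (1|7)=+1; (−1)^{0·-3·3}·(+1)^-3·(+1)^0 = +1.
v=3: a=3^2·(≡1), b=3^-2·(≡1) mod 3; (1|3)=+1, (1|3)=+1; (−1)^{2·-2·1}·(+1)^-2·(+1)^2 = +1.
v=29: a=29^0·(≡22), b=29^1·(≡12) mod 29; (22|29)=+1, (12|29)=-1; (−1)^{0·1·14}·(+1)^1·(-1)^0 = +1.
v=17: a=17^0·(≡16), b=17^3·(≡2) mod 17; (16|17)=+1, (2|17)=+1; (−1)^{0·3·8}·(+1)^3·(+1)^0 = +1.
v=19: a=19^-2·(≡1), b=19^0·(≡12) mod 19; (1|19)=+1, (12|19)=-1; (−1)^{-2·0·9}·(+1)^0·(-1)^-2 = +1.
v=31: a=31^1·(≡1), b=31^1·(≡13) mod 31; (1|31)=+1, (13|31)=-1; (−1)^{1·1·15}·(+1)^1·(-1)^1 = +1.
(310, 3958297 / ℚ) ramifies at {5, 37}: a division algebra.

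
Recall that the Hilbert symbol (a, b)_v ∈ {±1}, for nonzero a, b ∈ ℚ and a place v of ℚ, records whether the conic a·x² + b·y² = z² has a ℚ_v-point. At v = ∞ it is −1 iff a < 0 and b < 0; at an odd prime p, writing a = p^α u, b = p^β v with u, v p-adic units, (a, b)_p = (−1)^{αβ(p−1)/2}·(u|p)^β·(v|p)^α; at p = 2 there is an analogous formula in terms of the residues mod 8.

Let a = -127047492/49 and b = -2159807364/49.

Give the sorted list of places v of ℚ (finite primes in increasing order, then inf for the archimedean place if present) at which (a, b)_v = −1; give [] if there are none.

(a, b) ≡ (-3529097, -59994649) mod (ℚ^×)²; places V = {2, 3, 7, 11, 13, 17, 23, 29, 37, ∞}.
(a,b)_3: α=2, u≡1; β=2, v≡2 (mod 3); (1|3)=+1, (2|3)=-1; sign (−1)^0·+1^2·-1^2 = +1.
(a,b)_37: α=1, u≡15; β=1, v≡33 (mod 37); (15|37)=-1, (33|37)=+1; sign (−1)^0·-1^1·+1^1 = -1.
(a,b)_17: α=0, u≡16; β=1, v≡16 (mod 17); (16|17)=+1, (16|17)=+1; sign (−1)^0·+1^1·+1^0 = +1.
(a,b)_23: α=1, u≡20; β=1, v≡18 (mod 23); (20|23)=-1, (18|23)=+1; sign (−1)^1·-1^1·+1^1 = +1.
(a,b)_∞: sgn(-3529097)=−, sgn(-59994649)=−, so -1.
(a,b)_11: α=1, u≡6; β=1, v≡3 (mod 11); (6|11)=-1, (3|11)=+1; sign (−1)^1·-1^1·+1^1 = +1.
(a,b)_2: α=2, β=2; u≡7, v≡7 (mod 8); ε(u)ε(v)=1·1, αω(v)=2·0, βω(u)=2·0; sum ≡ 1  ⇒  -1.
(a,b)_7: α=-2, u≡2; β=-2, v≡6 (mod 7); (2|7)=+1, (6|7)=-1; sign (−1)^0·+1^-2·-1^-2 = +1.
(a,b)_13: α=1, u≡10; β=1, v≡1 (mod 13); (10|13)=+1, (1|13)=+1; sign (−1)^0·+1^1·+1^1 = +1.
(a,b)_29: α=1, u≡7; β=1, v≡3 (mod 29); (7|29)=+1, (3|29)=-1; sign (−1)^0·+1^1·-1^1 = -1.
|Ram(-3529097, -59994649)| = 4, even; anisotropic at {2, 29, 37, ∞}.

[2, 29, 37, inf]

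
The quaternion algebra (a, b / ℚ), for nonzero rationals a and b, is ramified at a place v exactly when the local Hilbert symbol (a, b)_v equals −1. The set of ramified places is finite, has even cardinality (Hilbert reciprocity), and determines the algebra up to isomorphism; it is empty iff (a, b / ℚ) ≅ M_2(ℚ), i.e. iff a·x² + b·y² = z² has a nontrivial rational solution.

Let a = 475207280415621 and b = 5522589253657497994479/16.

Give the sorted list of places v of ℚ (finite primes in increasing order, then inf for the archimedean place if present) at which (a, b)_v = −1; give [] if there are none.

[3, 13, 17, 19]

(a, b) ≡ (629, 630591) mod (ℚ^×)²; places V = {2, 3, 13, 17, 19, 23, 37, ∞}.
(a,b)_3: α=4, u≡2; β=3, v≡2 (mod 3); (2|3)=-1, (2|3)=-1; sign (−1)^0·-1^3·-1^4 = -1.
(a,b)_∞: sgn(629)=+, sgn(630591)=+, so +1.
(a,b)_23: α=2, u≡9; β=3, v≡16 (mod 23); (9|23)=+1, (16|23)=+1; sign (−1)^0·+1^3·+1^2 = +1.
(a,b)_17: α=3, u≡11; β=4, v≡7 (mod 17); (11|17)=-1, (7|17)=-1; sign (−1)^0·-1^4·-1^3 = -1.
(a,b)_2: α=0, β=-4; u≡5, v≡7 (mod 8); ε(u)ε(v)=0·1, αω(v)=0·0, βω(u)=-4·1; sum ≡ 0  ⇒  +1.
(a,b)_19: α=2, u≡12; β=5, v≡12 (mod 19); (12|19)=-1, (12|19)=-1; sign (−1)^0·-1^5·-1^2 = -1.
(a,b)_37: α=1, u≡22; β=1, v≡22 (mod 37); (22|37)=-1, (22|37)=-1; sign (−1)^0·-1^1·-1^1 = +1.
(a,b)_13: α=2, u≡7; β=3, v≡12 (mod 13); (7|13)=-1, (12|13)=+1; sign (−1)^0·-1^3·+1^2 = -1.
(629, 630591 / ℚ) ramifies at {3, 13, 17, 19}: a division algebra.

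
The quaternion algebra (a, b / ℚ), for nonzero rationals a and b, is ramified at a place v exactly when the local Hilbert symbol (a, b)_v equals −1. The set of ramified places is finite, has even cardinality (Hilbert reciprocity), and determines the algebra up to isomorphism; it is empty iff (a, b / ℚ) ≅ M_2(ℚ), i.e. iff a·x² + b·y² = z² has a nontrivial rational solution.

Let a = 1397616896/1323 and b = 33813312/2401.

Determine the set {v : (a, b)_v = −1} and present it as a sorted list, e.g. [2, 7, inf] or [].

(a, b) ≡ (17043, 528333) mod (ℚ^×)²; places V = {2, 3, 7, 13, 19, 23, 31, ∞}.
(a,b)_2: α=8, β=6; u≡3, v≡5 (mod 8); ε(u)ε(v)=1·0, αω(v)=8·1, βω(u)=6·1; sum ≡ 0  ⇒  +1.
(a,b)_31: α=2, u≡6; β=1, v≡30 (mod 31); (6|31)=-1, (30|31)=-1; sign (−1)^0·-1^1·-1^2 = -1.
(a,b)_13: α=1, u≡11; β=1, v≡4 (mod 13); (11|13)=-1, (4|13)=+1; sign (−1)^0·-1^1·+1^1 = -1.
(a,b)_7: α=-2, u≡3; β=-4, v≡1 (mod 7); (3|7)=-1, (1|7)=+1; sign (−1)^0·-1^-4·+1^-2 = +1.
(a,b)_3: α=-3, u≡2; β=1, v≡2 (mod 3); (2|3)=-1, (2|3)=-1; sign (−1)^1·-1^1·-1^-3 = -1.
(a,b)_∞: sgn(17043)=+, sgn(528333)=+, so +1.
(a,b)_23: α=1, u≡19; β=1, v≡11 (mod 23); (19|23)=-1, (11|23)=-1; sign (−1)^1·-1^1·-1^1 = -1.
(a,b)_19: α=1, u≡11; β=1, v≡10 (mod 19); (11|19)=+1, (10|19)=-1; sign (−1)^1·+1^1·-1^1 = +1.
Ram(17043, 528333) = {3, 13, 23, 31}; no ℚ_3-point on the conic.

[3, 13, 23, 31]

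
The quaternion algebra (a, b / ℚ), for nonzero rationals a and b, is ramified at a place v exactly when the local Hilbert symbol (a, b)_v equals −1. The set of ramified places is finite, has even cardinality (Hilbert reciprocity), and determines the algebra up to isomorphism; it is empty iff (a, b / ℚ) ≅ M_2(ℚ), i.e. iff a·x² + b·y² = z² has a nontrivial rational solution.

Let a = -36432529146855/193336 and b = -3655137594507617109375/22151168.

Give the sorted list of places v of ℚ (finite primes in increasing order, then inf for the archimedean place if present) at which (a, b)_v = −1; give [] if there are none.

[3, 5, 11, 13, 19, 31, 37, inf]

Mod squares: a ≡ -93491970, b ≡ -190. Check v ∈ {∞, 2, 3, 5, 11, 13, 17, 19, 23, 31, 37}.
v=13: a=13^-3·(≡12), b=13^-2·(≡6) mod 13; (12|13)=+1, (6|13)=-1; (−1)^{-3·-2·6}·(+1)^-2·(-1)^-3 = -1.
v=23: a=23^2·(≡21), b=23^2·(≡20) mod 23; (21|23)=-1, (20|23)=-1; (−1)^{2·2·11}·(-1)^2·(-1)^2 = +1.
v=31: a=31^1·(≡13), b=31^2·(≡13) mod 31; (13|31)=-1, (13|31)=-1; (−1)^{1·2·15}·(-1)^2·(-1)^1 = -1.
v=17: a=17^2·(≡12), b=17^0·(≡10) mod 17; (12|17)=-1, (10|17)=-1; (−1)^{2·0·8}·(-1)^0·(-1)^2 = +1.
v=5: a=5^1·(≡4), b=5^7·(≡2) mod 5; (4|5)=+1, (2|5)=-1; (−1)^{1·7·2}·(+1)^7·(-1)^1 = -1.
v=2: v_2(a)=-3, v_2(b)=-17; units ≡ 7, 1 (mod 8); ε·ε+αω+βω = 1·0+-3·0+-17·0 ≡ 0  ⇒  (a,b)_2 = +1.
v=19: a=19^1·(≡9), b=19^3·(≡7) mod 19; (9|19)=+1, (7|19)=+1; (−1)^{1·3·9}·(+1)^3·(+1)^1 = -1.
v=11: a=11^-1·(≡3), b=11^2·(≡2) mod 11; (3|11)=+1, (2|11)=-1; (−1)^{-1·2·5}·(+1)^2·(-1)^-1 = -1.
v=3: a=3^7·(≡1), b=3^4·(≡2) mod 3; (1|3)=+1, (2|3)=-1; (−1)^{7·4·1}·(+1)^4·(-1)^7 = -1.
v=∞: -93491970 < 0 and -190 < 0  ⇒  (a,b)_∞ = -1.
v=37: a=37^1·(≡24), b=37^2·(≡20) mod 37; (24|37)=-1, (20|37)=-1; (−1)^{1·2·18}·(-1)^2·(-1)^1 = -1.
(-93491970, -190 / ℚ) ramifies at {3, 5, 11, 13, 19, 31, 37, ∞}: a division algebra.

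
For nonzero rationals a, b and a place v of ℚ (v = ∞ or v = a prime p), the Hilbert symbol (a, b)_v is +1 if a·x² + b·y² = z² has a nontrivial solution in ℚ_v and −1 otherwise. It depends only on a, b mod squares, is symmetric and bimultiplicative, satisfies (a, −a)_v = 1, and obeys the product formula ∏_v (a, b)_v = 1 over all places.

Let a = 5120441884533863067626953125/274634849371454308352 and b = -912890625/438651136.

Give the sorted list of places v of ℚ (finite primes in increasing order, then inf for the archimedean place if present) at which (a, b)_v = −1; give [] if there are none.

Mod squares: a ≡ 10, b ≡ -2337. Check v ∈ {∞, 2, 3, 5, 7, 11, 17, 19, 41}.
v=19: a=19^4·(≡8), b=19^1·(≡18) mod 19; (8|19)=-1, (18|19)=-1; (−1)^{4·1·9}·(-1)^1·(-1)^4 = -1.
v=2: v_2(a)=-17, v_2(b)=-8; units ≡ 5, 7 (mod 8); ε·ε+αω+βω = 0·1+-17·0+-8·1 ≡ 0  ⇒  (a,b)_2 = +1.
v=11: a=11^-6·(≡8), b=11^-2·(≡2) mod 11; (8|11)=-1, (2|11)=-1; (−1)^{-6·-2·5}·(-1)^-2·(-1)^-6 = +1.
v=41: a=41^4·(≡10), b=41^1·(≡5) mod 41; (10|41)=+1, (5|41)=+1; (−1)^{4·1·20}·(+1)^1·(+1)^4 = +1.
v=17: a=17^-6·(≡7), b=17^-2·(≡15) mod 17; (7|17)=-1, (15|17)=+1; (−1)^{-6·-2·8}·(-1)^-2·(+1)^-6 = +1.
v=∞: 10 > 0 and -2337 < 0  ⇒  (a,b)_∞ = +1.
v=5: a=5^19·(≡2), b=5^8·(≡3) mod 5; (2|5)=-1, (3|5)=-1; (−1)^{19·8·2}·(-1)^8·(-1)^19 = -1.
v=3: a=3^6·(≡1), b=3^1·(≡1) mod 3; (1|3)=+1, (1|3)=+1; (−1)^{6·1·1}·(+1)^1·(+1)^6 = +1.
v=7: a=7^-2·(≡6), b=7^-2·(≡2) mod 7; (6|7)=-1, (2|7)=+1; (−1)^{-2·-2·3}·(-1)^-2·(+1)^-2 = +1.
Ram(10, -2337) = {5, 19}; no ℚ_5-point on the conic.

[5, 19]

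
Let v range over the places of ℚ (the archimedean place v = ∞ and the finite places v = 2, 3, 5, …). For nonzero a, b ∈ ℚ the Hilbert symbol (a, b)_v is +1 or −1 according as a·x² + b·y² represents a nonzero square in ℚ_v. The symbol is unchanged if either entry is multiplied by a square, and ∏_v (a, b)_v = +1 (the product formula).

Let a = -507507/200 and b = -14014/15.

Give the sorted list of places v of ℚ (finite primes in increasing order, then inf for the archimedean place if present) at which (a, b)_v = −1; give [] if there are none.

Mod squares: a ≡ -6006, b ≡ -4290. Check v ∈ {∞, 2, 3, 5, 7, 11, 13}.
v=13: a=13^3·(≡11), b=13^1·(≡7) mod 13; (11|13)=-1, (7|13)=-1; (−1)^{3·1·6}·(-1)^1·(-1)^3 = +1.
v=7: a=7^1·(≡3), b=7^2·(≡1) mod 7; (3|7)=-1, (1|7)=+1; (−1)^{1·2·3}·(-1)^2·(+1)^1 = +1.
v=3: a=3^1·(≡2), b=3^-1·(≡1) mod 3; (2|3)=-1, (1|3)=+1; (−1)^{1·-1·1}·(-1)^-1·(+1)^1 = +1.
v=5: a=5^-2·(≡1), b=5^-1·(≡2) mod 5; (1|5)=+1, (2|5)=-1; (−1)^{-2·-1·2}·(+1)^-1·(-1)^-2 = +1.
v=2: v_2(a)=-3, v_2(b)=1; units ≡ 5, 7 (mod 8); ε·ε+αω+βω = 0·1+-3·0+1·1 ≡ 1  ⇒  (a,b)_2 = -1.
v=11: a=11^1·(≡4), b=11^1·(≡6) mod 11; (4|11)=+1, (6|11)=-1; (−1)^{1·1·5}·(+1)^1·(-1)^1 = +1.
v=∞: -6006 < 0 and -4290 < 0  ⇒  (a,b)_∞ = -1.
(-6006, -4290 / ℚ) ramifies at {2, ∞}: a division algebra.

[2, inf]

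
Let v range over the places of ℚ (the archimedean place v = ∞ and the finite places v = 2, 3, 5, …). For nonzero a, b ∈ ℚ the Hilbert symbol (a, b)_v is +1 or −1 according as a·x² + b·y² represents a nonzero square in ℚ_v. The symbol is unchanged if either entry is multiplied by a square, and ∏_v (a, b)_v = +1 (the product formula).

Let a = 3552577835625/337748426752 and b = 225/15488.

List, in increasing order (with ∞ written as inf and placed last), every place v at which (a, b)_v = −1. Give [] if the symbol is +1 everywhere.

Mod squares: a ≡ 6006, b ≡ 2. Check v ∈ {∞, 2, 3, 5, 7, 11, 13}.
v=2: v_2(a)=-21, v_2(b)=-7; units ≡ 3, 1 (mod 8); ε·ε+αω+βω = 1·0+-21·0+-7·1 ≡ 1  ⇒  (a,b)_2 = -1.
v=11: a=11^-5·(≡8), b=11^-2·(≡7) mod 11; (8|11)=-1, (7|11)=-1; (−1)^{-5·-2·5}·(-1)^-2·(-1)^-5 = -1.
v=7: a=7^1·(≡4), b=7^0·(≡2) mod 7; (4|7)=+1, (2|7)=+1; (−1)^{1·0·3}·(+1)^0·(+1)^1 = +1.
v=3: a=3^7·(≡1), b=3^2·(≡2) mod 3; (1|3)=+1, (2|3)=-1; (−1)^{7·2·1}·(+1)^2·(-1)^7 = -1.
v=5: a=5^4·(≡1), b=5^2·(≡3) mod 5; (1|5)=+1, (3|5)=-1; (−1)^{4·2·2}·(+1)^2·(-1)^4 = +1.
v=∞: 6006 > 0 and 2 > 0  ⇒  (a,b)_∞ = +1.
v=13: a=13^5·(≡11), b=13^0·(≡6) mod 13; (11|13)=-1, (6|13)=-1; (−1)^{5·0·6}·(-1)^0·(-1)^5 = -1.
Ram(6006, 2) = {2, 3, 11, 13}; no ℚ_2-point on the conic.

[2, 3, 11, 13]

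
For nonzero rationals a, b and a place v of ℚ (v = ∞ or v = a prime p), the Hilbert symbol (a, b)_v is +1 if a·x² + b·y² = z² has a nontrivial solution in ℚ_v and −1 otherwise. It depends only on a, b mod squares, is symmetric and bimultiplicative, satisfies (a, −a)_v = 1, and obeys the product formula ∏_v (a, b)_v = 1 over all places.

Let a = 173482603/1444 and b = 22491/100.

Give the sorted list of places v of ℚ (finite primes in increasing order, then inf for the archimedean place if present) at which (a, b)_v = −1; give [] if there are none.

Mod squares: a ≡ 180523, b ≡ 51. Check v ∈ {∞, 2, 3, 5, 7, 17, 19, 31, 37, 41}.
v=∞: 180523 > 0 and 51 > 0  ⇒  (a,b)_∞ = +1.
v=5: a=5^0·(≡2), b=5^-2·(≡4) mod 5; (2|5)=-1, (4|5)=+1; (−1)^{0·-2·2}·(-1)^-2·(+1)^0 = +1.
v=41: a=41^1·(≡32), b=41^0·(≡40) mod 41; (32|41)=+1, (40|41)=+1; (−1)^{1·0·20}·(+1)^0·(+1)^1 = +1.
v=2: v_2(a)=-2, v_2(b)=-2; units ≡ 3, 3 (mod 8); ε·ε+αω+βω = 1·1+-2·1+-2·1 ≡ 1  ⇒  (a,b)_2 = -1.
v=19: a=19^-2·(≡11), b=19^0·(≡18) mod 19; (11|19)=+1, (18|19)=-1; (−1)^{-2·0·9}·(+1)^0·(-1)^-2 = +1.
v=37: a=37^1·(≡5), b=37^0·(≡24) mod 37; (5|37)=-1, (24|37)=-1; (−1)^{1·0·18}·(-1)^0·(-1)^1 = -1.
v=31: a=31^2·(≡4), b=31^0·(≡20) mod 31; (4|31)=+1, (20|31)=+1; (−1)^{2·0·15}·(+1)^0·(+1)^2 = +1.
v=17: a=17^1·(≡3), b=17^1·(≡10) mod 17; (3|17)=-1, (10|17)=-1; (−1)^{1·1·8}·(-1)^1·(-1)^1 = +1.
v=7: a=7^1·(≡1), b=7^2·(≡2) mod 7; (1|7)=+1, (2|7)=+1; (−1)^{1·2·3}·(+1)^2·(+1)^1 = +1.
v=3: a=3^0·(≡1), b=3^3·(≡2) mod 3; (1|3)=+1, (2|3)=-1; (−1)^{0·3·1}·(+1)^3·(-1)^0 = +1.
Ram(180523, 51) = {2, 37}; no ℚ_2-point on the conic.

[2, 37]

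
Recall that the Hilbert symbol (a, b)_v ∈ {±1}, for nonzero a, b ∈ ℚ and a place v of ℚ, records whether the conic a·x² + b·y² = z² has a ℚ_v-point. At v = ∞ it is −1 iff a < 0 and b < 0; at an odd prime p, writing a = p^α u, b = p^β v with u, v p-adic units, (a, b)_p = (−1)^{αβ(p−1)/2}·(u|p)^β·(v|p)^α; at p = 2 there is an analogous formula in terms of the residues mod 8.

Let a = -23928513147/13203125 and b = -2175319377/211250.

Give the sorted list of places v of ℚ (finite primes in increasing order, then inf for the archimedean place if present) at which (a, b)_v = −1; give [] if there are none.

(a, b) ≡ (-1015, -4466) mod (ℚ^×)²; places V = {2, 3, 5, 7, 11, 13, 29, 47, ∞}.
(a,b)_3: α=2, u≡2; β=2, v≡1 (mod 3); (2|3)=-1, (1|3)=+1; sign (−1)^0·-1^2·+1^2 = +1.
(a,b)_∞: sgn(-1015)=−, sgn(-4466)=−, so -1.
(a,b)_13: α=-2, u≡9; β=-2, v≡8 (mod 13); (9|13)=+1, (8|13)=-1; sign (−1)^0·+1^-2·-1^-2 = +1.
(a,b)_7: α=3, u≡1; β=3, v≡6 (mod 7); (1|7)=+1, (6|7)=-1; sign (−1)^1·+1^3·-1^3 = +1.
(a,b)_11: α=2, u≡10; β=1, v≡9 (mod 11); (10|11)=-1, (9|11)=+1; sign (−1)^0·-1^1·+1^2 = -1.
(a,b)_5: α=-7, u≡2; β=-4, v≡1 (mod 5); (2|5)=-1, (1|5)=+1; sign (−1)^0·-1^-4·+1^-7 = +1.
(a,b)_2: α=0, β=-1; u≡1, v≡7 (mod 8); ε(u)ε(v)=0·1, αω(v)=0·0, βω(u)=-1·0; sum ≡ 0  ⇒  +1.
(a,b)_29: α=1, u≡22; β=1, v≡9 (mod 29); (22|29)=+1, (9|29)=+1; sign (−1)^0·+1^1·+1^1 = +1.
(a,b)_47: α=2, u≡45; β=2, v≡10 (mod 47); (45|47)=-1, (10|47)=-1; sign (−1)^0·-1^2·-1^2 = +1.
|Ram(-1015, -4466)| = 2, even; anisotropic at {11, ∞}.

[11, inf]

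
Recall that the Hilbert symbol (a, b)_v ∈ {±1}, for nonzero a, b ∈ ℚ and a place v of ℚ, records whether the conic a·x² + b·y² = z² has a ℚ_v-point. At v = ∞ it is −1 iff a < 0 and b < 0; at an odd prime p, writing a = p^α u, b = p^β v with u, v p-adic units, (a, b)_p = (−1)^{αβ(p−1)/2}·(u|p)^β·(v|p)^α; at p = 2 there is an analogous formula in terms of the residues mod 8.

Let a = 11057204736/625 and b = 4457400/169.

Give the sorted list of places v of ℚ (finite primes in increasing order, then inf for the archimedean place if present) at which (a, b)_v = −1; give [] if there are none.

Mod squares: a ≡ 46, b ≡ 44574. Check v ∈ {∞, 2, 3, 5, 13, 17, 19, 23}.
v=23: a=23^1·(≡2), b=23^1·(≡6) mod 23; (2|23)=+1, (6|23)=+1; (−1)^{1·1·11}·(+1)^1·(+1)^1 = -1.
v=17: a=17^2·(≡11), b=17^1·(≡8) mod 17; (11|17)=-1, (8|17)=+1; (−1)^{2·1·8}·(-1)^1·(+1)^2 = -1.
v=19: a=19^2·(≡15), b=19^1·(≡6) mod 19; (15|19)=-1, (6|19)=+1; (−1)^{2·1·9}·(-1)^1·(+1)^2 = -1.
v=∞: 46 > 0 and 44574 > 0  ⇒  (a,b)_∞ = +1.
v=3: a=3^2·(≡1), b=3^1·(≡2) mod 3; (1|3)=+1, (2|3)=-1; (−1)^{2·1·1}·(+1)^1·(-1)^2 = +1.
v=2: v_2(a)=9, v_2(b)=3; units ≡ 7, 7 (mod 8); ε·ε+αω+βω = 1·1+9·0+3·0 ≡ 1  ⇒  (a,b)_2 = -1.
v=5: a=5^-4·(≡1), b=5^2·(≡4) mod 5; (1|5)=+1, (4|5)=+1; (−1)^{-4·2·2}·(+1)^2·(+1)^-4 = +1.
v=13: a=13^0·(≡6), b=13^-2·(≡12) mod 13; (6|13)=-1, (12|13)=+1; (−1)^{0·-2·6}·(-1)^-2·(+1)^0 = +1.
Ram(46, 44574) = {2, 17, 19, 23}; no ℚ_2-point on the conic.

[2, 17, 19, 23]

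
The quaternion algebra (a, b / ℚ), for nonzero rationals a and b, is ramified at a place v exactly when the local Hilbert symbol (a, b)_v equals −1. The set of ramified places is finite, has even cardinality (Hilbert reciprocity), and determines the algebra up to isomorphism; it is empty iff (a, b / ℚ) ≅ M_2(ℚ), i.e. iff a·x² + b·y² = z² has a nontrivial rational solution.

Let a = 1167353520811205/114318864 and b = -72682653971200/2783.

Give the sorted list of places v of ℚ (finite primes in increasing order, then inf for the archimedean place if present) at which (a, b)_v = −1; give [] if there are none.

Mod squares: a ≡ 1092845, b ≡ -6338501. Check v ∈ {∞, 2, 3, 5, 7, 11, 13, 17, 23, 29, 43}.
v=7: a=7^4·(≡3), b=7^2·(≡5) mod 7; (3|7)=-1, (5|7)=-1; (−1)^{4·2·3}·(-1)^2·(-1)^4 = +1.
v=13: a=13^1·(≡2), b=13^1·(≡10) mod 13; (2|13)=-1, (10|13)=+1; (−1)^{1·1·6}·(-1)^1·(+1)^1 = -1.
v=43: a=43^1·(≡19), b=43^1·(≡4) mod 43; (19|43)=-1, (4|43)=+1; (−1)^{1·1·21}·(-1)^1·(+1)^1 = +1.
v=11: a=11^-2·(≡7), b=11^-2·(≡2) mod 11; (7|11)=-1, (2|11)=-1; (−1)^{-2·-2·5}·(-1)^-2·(-1)^-2 = +1.
v=2: v_2(a)=-4, v_2(b)=8; units ≡ 5, 3 (mod 8); ε·ε+αω+βω = 0·1+-4·1+8·1 ≡ 0  ⇒  (a,b)_2 = +1.
v=3: a=3^-10·(≡2), b=3^0·(≡1) mod 3; (2|3)=-1, (1|3)=+1; (−1)^{-10·0·1}·(-1)^0·(+1)^-10 = +1.
v=17: a=17^1·(≡2), b=17^1·(≡16) mod 17; (2|17)=+1, (16|17)=+1; (−1)^{1·1·8}·(+1)^1·(+1)^1 = +1.
v=∞: 1092845 > 0 and -6338501 < 0  ⇒  (a,b)_∞ = +1.
v=23: a=23^3·(≡7), b=23^-1·(≡7) mod 23; (7|23)=-1, (7|23)=-1; (−1)^{3·-1·11}·(-1)^-1·(-1)^3 = -1.
v=29: a=29^2·(≡5), b=29^3·(≡25) mod 29; (5|29)=+1, (25|29)=+1; (−1)^{2·3·14}·(+1)^3·(+1)^2 = +1.
v=5: a=5^1·(≡4), b=5^2·(≡4) mod 5; (4|5)=+1, (4|5)=+1; (−1)^{1·2·2}·(+1)^2·(+1)^1 = +1.
|Ram(1092845, -6338501)| = 2, even; anisotropic at {13, 23}.

[13, 23]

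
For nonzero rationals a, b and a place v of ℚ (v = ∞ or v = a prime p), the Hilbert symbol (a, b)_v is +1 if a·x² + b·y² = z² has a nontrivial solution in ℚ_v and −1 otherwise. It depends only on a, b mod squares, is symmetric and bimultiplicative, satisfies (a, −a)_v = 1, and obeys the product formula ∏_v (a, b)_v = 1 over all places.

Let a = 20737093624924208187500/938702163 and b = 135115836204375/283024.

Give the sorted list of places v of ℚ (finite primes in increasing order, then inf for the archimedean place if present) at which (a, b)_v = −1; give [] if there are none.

Mod squares: a ≡ 5217, b ≡ 47. Check v ∈ {∞, 2, 3, 5, 7, 13, 19, 37, 47}.
v=5: a=5^6·(≡3), b=5^4·(≡3) mod 5; (3|5)=-1, (3|5)=-1; (−1)^{6·4·2}·(-1)^4·(-1)^6 = +1.
v=2: v_2(a)=2, v_2(b)=-4; units ≡ 1, 7 (mod 8); ε·ε+αω+βω = 0·1+2·0+-4·0 ≡ 0  ⇒  (a,b)_2 = +1.
v=47: a=47^5·(≡28), b=47^3·(≡17) mod 47; (28|47)=+1, (17|47)=+1; (−1)^{5·3·23}·(+1)^3·(+1)^5 = -1.
v=19: a=19^-4·(≡16), b=19^-2·(≡1) mod 19; (16|19)=+1, (1|19)=+1; (−1)^{-4·-2·9}·(+1)^-2·(+1)^-4 = +1.
v=∞: 5217 > 0 and 47 > 0  ⇒  (a,b)_∞ = +1.
v=37: a=37^3·(≡25), b=37^2·(≡12) mod 37; (25|37)=+1, (12|37)=+1; (−1)^{3·2·18}·(+1)^2·(+1)^3 = +1.
v=13: a=13^4·(≡1), b=13^2·(≡11) mod 13; (1|13)=+1, (11|13)=-1; (−1)^{4·2·6}·(+1)^2·(-1)^4 = +1.
v=7: a=7^-4·(≡2), b=7^-2·(≡5) mod 7; (2|7)=+1, (5|7)=-1; (−1)^{-4·-2·3}·(+1)^-2·(-1)^-4 = +1.
v=3: a=3^-1·(≡2), b=3^2·(≡2) mod 3; (2|3)=-1, (2|3)=-1; (−1)^{-1·2·1}·(-1)^2·(-1)^-1 = -1.
Ram(5217, 47) = {3, 47}; no ℚ_3-point on the conic.

[3, 47]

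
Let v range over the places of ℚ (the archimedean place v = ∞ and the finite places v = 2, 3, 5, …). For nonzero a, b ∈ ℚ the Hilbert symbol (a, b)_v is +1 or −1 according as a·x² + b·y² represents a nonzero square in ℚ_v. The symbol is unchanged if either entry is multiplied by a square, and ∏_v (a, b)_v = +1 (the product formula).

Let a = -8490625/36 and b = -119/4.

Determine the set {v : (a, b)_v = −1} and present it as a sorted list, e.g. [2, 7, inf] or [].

[11, 13, 19, inf]

Mod squares: a ≡ -13585, b ≡ -119. Check v ∈ {∞, 2, 3, 5, 7, 11, 13, 17, 19}.
v=13: a=13^1·(≡6), b=13^0·(≡6) mod 13; (6|13)=-1, (6|13)=-1; (−1)^{1·0·6}·(-1)^0·(-1)^1 = -1.
v=3: a=3^-2·(≡2), b=3^0·(≡1) mod 3; (2|3)=-1, (1|3)=+1; (−1)^{-2·0·1}·(-1)^0·(+1)^-2 = +1.
v=11: a=11^1·(≡2), b=11^0·(≡6) mod 11; (2|11)=-1, (6|11)=-1; (−1)^{1·0·5}·(-1)^0·(-1)^1 = -1.
v=7: a=7^0·(≡4), b=7^1·(≡1) mod 7; (4|7)=+1, (1|7)=+1; (−1)^{0·1·3}·(+1)^1·(+1)^0 = +1.
v=2: v_2(a)=-2, v_2(b)=-2; units ≡ 7, 1 (mod 8); ε·ε+αω+βω = 1·0+-2·0+-2·0 ≡ 0  ⇒  (a,b)_2 = +1.
v=∞: -13585 < 0 and -119 < 0  ⇒  (a,b)_∞ = -1.
v=17: a=17^0·(≡4), b=17^1·(≡11) mod 17; (4|17)=+1, (11|17)=-1; (−1)^{0·1·8}·(+1)^1·(-1)^0 = +1.
v=19: a=19^1·(≡7), b=19^0·(≡13) mod 19; (7|19)=+1, (13|19)=-1; (−1)^{1·0·9}·(+1)^0·(-1)^1 = -1.
v=5: a=5^5·(≡3), b=5^0·(≡4) mod 5; (3|5)=-1, (4|5)=+1; (−1)^{5·0·2}·(-1)^0·(+1)^5 = +1.
|Ram(-13585, -119)| = 4, even; anisotropic at {11, 13, 19, ∞}.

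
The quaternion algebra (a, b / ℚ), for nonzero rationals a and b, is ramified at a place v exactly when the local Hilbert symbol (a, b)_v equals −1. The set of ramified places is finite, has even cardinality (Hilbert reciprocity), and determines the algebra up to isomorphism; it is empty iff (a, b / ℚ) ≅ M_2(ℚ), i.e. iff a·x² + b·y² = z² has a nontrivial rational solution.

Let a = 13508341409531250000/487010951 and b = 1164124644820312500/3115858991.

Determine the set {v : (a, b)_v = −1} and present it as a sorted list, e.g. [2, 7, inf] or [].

(a, b) ≡ (8211, 33915) mod (ℚ^×)²; places V = {2, 3, 5, 7, 13, 17, 19, 23, 43, ∞}.
(a,b)_23: α=3, u≡18; β=2, v≡18 (mod 23); (18|23)=+1, (18|23)=+1; sign (−1)^0·+1^2·+1^3 = +1.
(a,b)_17: α=-5, u≡7; β=-3, v≡14 (mod 17); (7|17)=-1, (14|17)=-1; sign (−1)^0·-1^-3·-1^-5 = +1.
(a,b)_7: α=-3, u≡1; β=-3, v≡4 (mod 7); (1|7)=+1, (4|7)=+1; sign (−1)^1·+1^-3·+1^-3 = -1.
(a,b)_5: α=10, u≡1; β=9, v≡3 (mod 5); (1|5)=+1, (3|5)=-1; sign (−1)^0·+1^9·-1^10 = +1.
(a,b)_3: α=9, u≡1; β=5, v≡1 (mod 3); (1|3)=+1, (1|3)=+1; sign (−1)^1·+1^5·+1^9 = -1.
(a,b)_43: α=0, u≡13; β=-2, v≡25 (mod 43); (13|43)=+1, (25|43)=+1; sign (−1)^0·+1^-2·+1^0 = +1.
(a,b)_19: α=2, u≡8; β=3, v≡2 (mod 19); (8|19)=-1, (2|19)=-1; sign (−1)^0·-1^3·-1^2 = -1.
(a,b)_∞: sgn(8211)=+, sgn(33915)=+, so +1.
(a,b)_13: α=0, u≡11; β=2, v≡7 (mod 13); (11|13)=-1, (7|13)=-1; sign (−1)^0·-1^2·-1^0 = +1.
(a,b)_2: α=4, β=2; u≡3, v≡3 (mod 8); ε(u)ε(v)=1·1, αω(v)=4·1, βω(u)=2·1; sum ≡ 1  ⇒  -1.
(8211, 33915 / ℚ) ramifies at {2, 3, 7, 19}: a division algebra.

[2, 3, 7, 19]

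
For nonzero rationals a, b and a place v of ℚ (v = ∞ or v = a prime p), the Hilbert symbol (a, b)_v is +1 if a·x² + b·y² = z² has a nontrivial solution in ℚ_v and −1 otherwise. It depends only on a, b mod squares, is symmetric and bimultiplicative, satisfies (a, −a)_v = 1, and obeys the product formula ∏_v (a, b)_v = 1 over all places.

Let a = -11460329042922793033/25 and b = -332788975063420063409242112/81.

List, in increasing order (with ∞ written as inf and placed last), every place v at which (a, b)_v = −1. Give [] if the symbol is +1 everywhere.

[11, 13, 31, 41, 43, inf]

(a, b) ≡ (-181753, -1209252278) mod (ℚ^×)²; places V = {2, 3, 5, 7, 11, 13, 23, 31, 37, 41, 43, ∞}.
(a,b)_13: α=1, u≡7; β=1, v≡12 (mod 13); (7|13)=-1, (12|13)=+1; sign (−1)^0·-1^1·+1^1 = -1.
(a,b)_7: α=2, u≡2; β=2, v≡4 (mod 7); (2|7)=+1, (4|7)=+1; sign (−1)^0·+1^2·+1^2 = +1.
(a,b)_41: α=1, u≡1; β=1, v≡26 (mod 41); (1|41)=+1, (26|41)=-1; sign (−1)^0·+1^1·-1^1 = -1.
(a,b)_37: α=2, u≡25; β=3, v≡32 (mod 37); (25|37)=+1, (32|37)=-1; sign (−1)^0·+1^3·-1^2 = +1.
(a,b)_23: α=2, u≡12; β=3, v≡11 (mod 23); (12|23)=+1, (11|23)=-1; sign (−1)^0·+1^3·-1^2 = +1.
(a,b)_2: α=0, β=23; u≡7, v≡5 (mod 8); ε(u)ε(v)=1·0, αω(v)=0·1, βω(u)=23·0; sum ≡ 0  ⇒  +1.
(a,b)_3: α=0, u≡2; β=-4, v≡1 (mod 3); (2|3)=-1, (1|3)=+1; sign (−1)^0·-1^-4·+1^0 = +1.
(a,b)_31: α=3, u≡13; β=1, v≡22 (mod 31); (13|31)=-1, (22|31)=-1; sign (−1)^1·-1^1·-1^3 = -1.
(a,b)_5: α=-2, u≡2; β=0, v≡3 (mod 5); (2|5)=-1, (3|5)=-1; sign (−1)^0·-1^0·-1^-2 = +1.
(a,b)_43: α=2, u≡28; β=3, v≡32 (mod 43); (28|43)=-1, (32|43)=-1; sign (−1)^0·-1^3·-1^2 = -1.
(a,b)_∞: sgn(-181753)=−, sgn(-1209252278)=−, so -1.
(a,b)_11: α=1, u≡7; β=0, v≡2 (mod 11); (7|11)=-1, (2|11)=-1; sign (−1)^0·-1^0·-1^1 = -1.
(-181753, -1209252278 / ℚ) ramifies at {11, 13, 31, 41, 43, ∞}: a division algebra.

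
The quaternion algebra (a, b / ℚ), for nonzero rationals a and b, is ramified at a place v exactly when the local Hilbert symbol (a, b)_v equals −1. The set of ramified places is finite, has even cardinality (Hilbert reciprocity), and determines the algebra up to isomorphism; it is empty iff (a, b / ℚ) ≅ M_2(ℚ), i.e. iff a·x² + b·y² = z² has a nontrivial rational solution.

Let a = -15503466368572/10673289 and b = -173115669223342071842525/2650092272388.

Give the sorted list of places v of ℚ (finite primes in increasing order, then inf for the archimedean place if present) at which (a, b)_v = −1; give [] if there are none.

[3, 17, 19, inf]

Mod squares: a ≡ -7, b ≡ -35853. Check v ∈ {∞, 2, 3, 5, 7, 11, 13, 17, 19, 37}.
v=7: a=7^3·(≡6), b=7^8·(≡4) mod 7; (6|7)=-1, (4|7)=+1; (−1)^{3·8·3}·(-1)^8·(+1)^3 = +1.
v=17: a=17^2·(≡5), b=17^3·(≡16) mod 17; (5|17)=-1, (16|17)=+1; (−1)^{2·3·8}·(-1)^3·(+1)^2 = -1.
v=37: a=37^2·(≡27), b=37^3·(≡12) mod 37; (27|37)=+1, (12|37)=+1; (−1)^{2·3·18}·(+1)^3·(+1)^2 = +1.
v=2: v_2(a)=2, v_2(b)=-2; units ≡ 1, 3 (mod 8); ε·ε+αω+βω = 0·1+2·1+-2·0 ≡ 0  ⇒  (a,b)_2 = +1.
v=11: a=11^-4·(≡9), b=11^-6·(≡2) mod 11; (9|11)=+1, (2|11)=-1; (−1)^{-4·-6·5}·(+1)^-6·(-1)^-4 = +1.
v=5: a=5^0·(≡2), b=5^2·(≡3) mod 5; (2|5)=-1, (3|5)=-1; (−1)^{0·2·2}·(-1)^2·(-1)^0 = +1.
v=3: a=3^-6·(≡2), b=3^-9·(≡1) mod 3; (2|3)=-1, (1|3)=+1; (−1)^{-6·-9·1}·(-1)^-9·(+1)^-6 = -1.
v=13: a=13^4·(≡11), b=13^6·(≡12) mod 13; (11|13)=-1, (12|13)=+1; (−1)^{4·6·6}·(-1)^6·(+1)^4 = +1.
v=∞: -7 < 0 and -35853 < 0  ⇒  (a,b)_∞ = -1.
v=19: a=19^0·(≡12), b=19^-1·(≡8) mod 19; (12|19)=-1, (8|19)=-1; (−1)^{0·-1·9}·(-1)^-1·(-1)^0 = -1.
(-7, -35853 / ℚ) ramifies at {3, 17, 19, ∞}: a division algebra.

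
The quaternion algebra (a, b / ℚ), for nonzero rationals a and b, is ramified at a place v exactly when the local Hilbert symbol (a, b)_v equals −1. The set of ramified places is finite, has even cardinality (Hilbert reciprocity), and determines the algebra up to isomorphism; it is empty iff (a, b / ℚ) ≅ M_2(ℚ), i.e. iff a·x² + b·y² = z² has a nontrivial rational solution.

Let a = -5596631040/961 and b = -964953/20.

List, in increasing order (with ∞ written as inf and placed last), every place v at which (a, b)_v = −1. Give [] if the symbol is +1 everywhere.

[2, 3, 11, inf]

Mod squares: a ≡ -165, b ≡ -165. Check v ∈ {∞, 2, 3, 5, 7, 11, 13, 19, 31}.
v=13: a=13^2·(≡12), b=13^0·(≡9) mod 13; (12|13)=+1, (9|13)=+1; (−1)^{2·0·6}·(+1)^0·(+1)^2 = +1.
v=∞: -165 < 0 and -165 < 0  ⇒  (a,b)_∞ = -1.
v=31: a=31^-2·(≡26), b=31^0·(≡24) mod 31; (26|31)=-1, (24|31)=-1; (−1)^{-2·0·15}·(-1)^0·(-1)^-2 = +1.
v=11: a=11^1·(≡8), b=11^1·(≡10) mod 11; (8|11)=-1, (10|11)=-1; (−1)^{1·1·5}·(-1)^1·(-1)^1 = -1.
v=7: a=7^2·(≡5), b=7^0·(≡3) mod 7; (5|7)=-1, (3|7)=-1; (−1)^{2·0·3}·(-1)^0·(-1)^2 = +1.
v=3: a=3^1·(≡2), b=3^5·(≡2) mod 3; (2|3)=-1, (2|3)=-1; (−1)^{1·5·1}·(-1)^5·(-1)^1 = -1.
v=2: v_2(a)=12, v_2(b)=-2; units ≡ 3, 3 (mod 8); ε·ε+αω+βω = 1·1+12·1+-2·1 ≡ 1  ⇒  (a,b)_2 = -1.
v=5: a=5^1·(≡2), b=5^-1·(≡3) mod 5; (2|5)=-1, (3|5)=-1; (−1)^{1·-1·2}·(-1)^-1·(-1)^1 = +1.
v=19: a=19^0·(≡1), b=19^2·(≡6) mod 19; (1|19)=+1, (6|19)=+1; (−1)^{0·2·9}·(+1)^2·(+1)^0 = +1.
|Ram(-165, -165)| = 4, even; anisotropic at {2, 3, 11, ∞}.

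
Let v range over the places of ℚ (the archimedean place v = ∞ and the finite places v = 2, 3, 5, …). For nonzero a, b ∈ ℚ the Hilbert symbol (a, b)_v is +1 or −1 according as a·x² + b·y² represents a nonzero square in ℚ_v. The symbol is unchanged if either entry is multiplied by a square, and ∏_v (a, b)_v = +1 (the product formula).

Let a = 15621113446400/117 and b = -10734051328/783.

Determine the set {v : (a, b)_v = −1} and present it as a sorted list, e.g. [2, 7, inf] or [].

[3, 11, 17, 29]

Mod squares: a ≡ 143, b ≡ -38454. Check v ∈ {∞, 2, 3, 5, 7, 11, 13, 17, 19, 29}.
v=5: a=5^2·(≡3), b=5^0·(≡4) mod 5; (3|5)=-1, (4|5)=+1; (−1)^{2·0·2}·(-1)^0·(+1)^2 = +1.
v=2: v_2(a)=16, v_2(b)=13; units ≡ 7, 5 (mod 8); ε·ε+αω+βω = 1·0+16·1+13·0 ≡ 0  ⇒  (a,b)_2 = +1.
v=19: a=19^2·(≡10), b=19^0·(≡10) mod 19; (10|19)=-1, (10|19)=-1; (−1)^{2·0·9}·(-1)^0·(-1)^2 = +1.
v=11: a=11^1·(≡2), b=11^2·(≡2) mod 11; (2|11)=-1, (2|11)=-1; (−1)^{1·2·5}·(-1)^2·(-1)^1 = -1.
v=3: a=3^-2·(≡2), b=3^-3·(≡1) mod 3; (2|3)=-1, (1|3)=+1; (−1)^{-2·-3·1}·(-1)^-3·(+1)^-2 = -1.
v=29: a=29^0·(≡18), b=29^-1·(≡14) mod 29; (18|29)=-1, (14|29)=-1; (−1)^{0·-1·14}·(-1)^-1·(-1)^0 = -1.
v=7: a=7^4·(≡6), b=7^2·(≡2) mod 7; (6|7)=-1, (2|7)=+1; (−1)^{4·2·3}·(-1)^2·(+1)^4 = +1.
v=∞: 143 > 0 and -38454 < 0  ⇒  (a,b)_∞ = +1.
v=13: a=13^-1·(≡8), b=13^1·(≡6) mod 13; (8|13)=-1, (6|13)=-1; (−1)^{-1·1·6}·(-1)^1·(-1)^-1 = +1.
v=17: a=17^0·(≡10), b=17^1·(≡15) mod 17; (10|17)=-1, (15|17)=+1; (−1)^{0·1·8}·(-1)^1·(+1)^0 = -1.
|Ram(143, -38454)| = 4, even; anisotropic at {3, 11, 17, 29}.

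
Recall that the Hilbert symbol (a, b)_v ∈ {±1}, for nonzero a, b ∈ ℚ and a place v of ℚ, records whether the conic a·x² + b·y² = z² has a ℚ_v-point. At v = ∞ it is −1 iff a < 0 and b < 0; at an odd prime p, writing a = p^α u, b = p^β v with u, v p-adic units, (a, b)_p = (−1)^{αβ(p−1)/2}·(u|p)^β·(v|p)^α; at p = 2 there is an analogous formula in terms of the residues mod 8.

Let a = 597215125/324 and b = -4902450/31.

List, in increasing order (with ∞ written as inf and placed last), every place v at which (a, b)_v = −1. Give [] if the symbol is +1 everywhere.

(a, b) ≡ (28405, -124062) mod (ℚ^×)²; places V = {2, 3, 5, 7, 13, 19, 23, 29, 31, ∞}.
(a,b)_2: α=-2, β=1; u≡5, v≡1 (mod 8); ε(u)ε(v)=0·0, αω(v)=-2·0, βω(u)=1·1; sum ≡ 1  ⇒  -1.
(a,b)_23: α=1, u≡1; β=1, v≡19 (mod 23); (1|23)=+1, (19|23)=-1; sign (−1)^1·+1^1·-1^1 = +1.
(a,b)_29: α=2, u≡12; β=1, v≡10 (mod 29); (12|29)=-1, (10|29)=-1; sign (−1)^0·-1^1·-1^2 = -1.
(a,b)_19: α=1, u≡10; β=0, v≡10 (mod 19); (10|19)=-1, (10|19)=-1; sign (−1)^0·-1^0·-1^1 = -1.
(a,b)_3: α=-4, u≡1; β=1, v≡1 (mod 3); (1|3)=+1, (1|3)=+1; sign (−1)^0·+1^1·+1^-4 = +1.
(a,b)_7: α=0, u≡5; β=2, v≡5 (mod 7); (5|7)=-1, (5|7)=-1; sign (−1)^0·-1^2·-1^0 = +1.
(a,b)_5: α=3, u≡4; β=2, v≡2 (mod 5); (4|5)=+1, (2|5)=-1; sign (−1)^0·+1^2·-1^3 = -1.
(a,b)_∞: sgn(28405)=+, sgn(-124062)=−, so +1.
(a,b)_13: α=1, u≡9; β=0, v≡9 (mod 13); (9|13)=+1, (9|13)=+1; sign (−1)^0·+1^0·+1^1 = +1.
(a,b)_31: α=0, u≡20; β=-1, v≡14 (mod 31); (20|31)=+1, (14|31)=+1; sign (−1)^0·+1^-1·+1^0 = +1.
(28405, -124062 / ℚ) ramifies at {2, 5, 19, 29}: a division algebra.

[2, 5, 19, 29]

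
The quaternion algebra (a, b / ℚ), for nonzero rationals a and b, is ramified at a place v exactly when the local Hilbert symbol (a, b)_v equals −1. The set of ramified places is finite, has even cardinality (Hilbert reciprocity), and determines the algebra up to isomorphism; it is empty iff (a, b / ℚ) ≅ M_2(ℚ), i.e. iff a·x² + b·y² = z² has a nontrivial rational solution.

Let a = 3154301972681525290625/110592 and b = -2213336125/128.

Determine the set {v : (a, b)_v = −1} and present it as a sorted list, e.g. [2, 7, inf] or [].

Mod squares: a ≡ 195, b ≡ -10010. Check v ∈ {∞, 2, 3, 5, 7, 11, 13, 19, 23}.
v=3: a=3^-3·(≡2), b=3^0·(≡1) mod 3; (2|3)=-1, (1|3)=+1; (−1)^{-3·0·1}·(-1)^0·(+1)^-3 = +1.
v=7: a=7^6·(≡5), b=7^3·(≡6) mod 7; (5|7)=-1, (6|7)=-1; (−1)^{6·3·3}·(-1)^3·(-1)^6 = -1.
v=5: a=5^5·(≡4), b=5^3·(≡2) mod 5; (4|5)=+1, (2|5)=-1; (−1)^{5·3·2}·(+1)^3·(-1)^5 = -1.
v=13: a=13^5·(≡7), b=13^1·(≡3) mod 13; (7|13)=-1, (3|13)=+1; (−1)^{5·1·6}·(-1)^1·(+1)^5 = -1.
v=2: v_2(a)=-12, v_2(b)=-7; units ≡ 3, 3 (mod 8); ε·ε+αω+βω = 1·1+-12·1+-7·1 ≡ 0  ⇒  (a,b)_2 = +1.
v=11: a=11^2·(≡7), b=11^1·(≡3) mod 11; (7|11)=-1, (3|11)=+1; (−1)^{2·1·5}·(-1)^1·(+1)^2 = -1.
v=19: a=19^2·(≡17), b=19^2·(≡3) mod 19; (17|19)=+1, (3|19)=-1; (−1)^{2·2·9}·(+1)^2·(-1)^2 = +1.
v=23: a=23^2·(≡22), b=23^0·(≡1) mod 23; (22|23)=-1, (1|23)=+1; (−1)^{2·0·11}·(-1)^0·(+1)^2 = +1.
v=∞: 195 > 0 and -10010 < 0  ⇒  (a,b)_∞ = +1.
|Ram(195, -10010)| = 4, even; anisotropic at {5, 7, 11, 13}.

[5, 7, 11, 13]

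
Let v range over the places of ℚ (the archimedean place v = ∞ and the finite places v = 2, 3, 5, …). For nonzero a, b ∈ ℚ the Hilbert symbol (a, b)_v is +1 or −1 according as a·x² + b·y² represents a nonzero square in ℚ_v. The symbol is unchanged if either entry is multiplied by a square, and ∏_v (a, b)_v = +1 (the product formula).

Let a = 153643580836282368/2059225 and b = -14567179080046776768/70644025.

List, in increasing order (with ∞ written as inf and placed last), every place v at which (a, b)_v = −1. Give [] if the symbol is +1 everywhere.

[23, 29]

(a, b) ≡ (17, -147407) mod (ℚ^×)²; places V = {2, 3, 5, 7, 13, 17, 23, 29, 41, ∞}.
(a,b)_17: α=1, u≡1; β=1, v≡13 (mod 17); (1|17)=+1, (13|17)=+1; sign (−1)^0·+1^1·+1^1 = +1.
(a,b)_23: α=4, u≡19; β=5, v≡1 (mod 23); (19|23)=-1, (1|23)=+1; sign (−1)^0·-1^5·+1^4 = -1.
(a,b)_5: α=-2, u≡2; β=-2, v≡2 (mod 5); (2|5)=-1, (2|5)=-1; sign (−1)^0·-1^-2·-1^-2 = +1.
(a,b)_13: α=2, u≡12; β=1, v≡4 (mod 13); (12|13)=+1, (4|13)=+1; sign (−1)^0·+1^1·+1^2 = +1.
(a,b)_29: α=0, u≡26; β=3, v≡27 (mod 29); (26|29)=-1, (27|29)=-1; sign (−1)^0·-1^3·-1^0 = -1.
(a,b)_3: α=6, u≡2; β=8, v≡1 (mod 3); (2|3)=-1, (1|3)=+1; sign (−1)^0·-1^8·+1^6 = +1.
(a,b)_41: α=-2, u≡38; β=-4, v≡15 (mod 41); (38|41)=-1, (15|41)=-1; sign (−1)^0·-1^-4·-1^-2 = +1.
(a,b)_∞: sgn(17)=+, sgn(-147407)=−, so +1.
(a,b)_2: α=18, β=6; u≡1, v≡1 (mod 8); ε(u)ε(v)=0·0, αω(v)=18·0, βω(u)=6·0; sum ≡ 0  ⇒  +1.
(a,b)_7: α=-2, u≡5; β=0, v≡6 (mod 7); (5|7)=-1, (6|7)=-1; sign (−1)^0·-1^0·-1^-2 = +1.
Ram(17, -147407) = {23, 29}; no ℚ_23-point on the conic.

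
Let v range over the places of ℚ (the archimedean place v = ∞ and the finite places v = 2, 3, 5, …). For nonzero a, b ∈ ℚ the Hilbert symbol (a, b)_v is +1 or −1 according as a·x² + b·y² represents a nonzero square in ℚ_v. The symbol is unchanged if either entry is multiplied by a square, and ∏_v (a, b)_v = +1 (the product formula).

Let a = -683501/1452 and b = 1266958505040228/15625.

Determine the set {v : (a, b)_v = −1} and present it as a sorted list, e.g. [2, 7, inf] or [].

[7, 11, 29, 37]

Mod squares: a ≡ -41847, b ≡ 2233. Check v ∈ {∞, 2, 3, 5, 7, 11, 13, 29, 37}.
v=7: a=7^2·(≡3), b=7^1·(≡1) mod 7; (3|7)=-1, (1|7)=+1; (−1)^{2·1·3}·(-1)^1·(+1)^2 = -1.
v=29: a=29^1·(≡4), b=29^3·(≡12) mod 29; (4|29)=+1, (12|29)=-1; (−1)^{1·3·14}·(+1)^3·(-1)^1 = -1.
v=11: a=11^-2·(≡6), b=11^1·(≡1) mod 11; (6|11)=-1, (1|11)=+1; (−1)^{-2·1·5}·(-1)^1·(+1)^-2 = -1.
v=13: a=13^1·(≡11), b=13^2·(≡3) mod 13; (11|13)=-1, (3|13)=+1; (−1)^{1·2·6}·(-1)^2·(+1)^1 = +1.
v=2: v_2(a)=-2, v_2(b)=2; units ≡ 1, 1 (mod 8); ε·ε+αω+βω = 0·0+-2·0+2·0 ≡ 0  ⇒  (a,b)_2 = +1.
v=5: a=5^0·(≡2), b=5^-6·(≡3) mod 5; (2|5)=-1, (3|5)=-1; (−1)^{0·-6·2}·(-1)^-6·(-1)^0 = +1.
v=3: a=3^-1·(≡1), b=3^6·(≡1) mod 3; (1|3)=+1, (1|3)=+1; (−1)^{-1·6·1}·(+1)^6·(+1)^-1 = +1.
v=∞: -41847 < 0 and 2233 > 0  ⇒  (a,b)_∞ = +1.
v=37: a=37^1·(≡3), b=37^2·(≡5) mod 37; (3|37)=+1, (5|37)=-1; (−1)^{1·2·18}·(+1)^2·(-1)^1 = -1.
|Ram(-41847, 2233)| = 4, even; anisotropic at {7, 11, 29, 37}.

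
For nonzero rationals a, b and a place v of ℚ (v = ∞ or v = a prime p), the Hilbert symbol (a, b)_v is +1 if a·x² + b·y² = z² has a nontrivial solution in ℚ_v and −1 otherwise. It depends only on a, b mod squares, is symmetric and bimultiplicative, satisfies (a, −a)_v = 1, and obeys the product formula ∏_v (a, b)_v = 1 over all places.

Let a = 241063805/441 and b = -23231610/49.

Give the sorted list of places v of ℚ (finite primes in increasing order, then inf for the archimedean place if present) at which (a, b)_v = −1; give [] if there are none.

[2, 5, 29, 43]

(a, b) ≡ (143405, -286810) mod (ℚ^×)²; places V = {2, 3, 5, 7, 23, 29, 41, 43, ∞}.
(a,b)_29: α=1, u≡12; β=1, v≡9 (mod 29); (12|29)=-1, (9|29)=+1; sign (−1)^0·-1^1·+1^1 = -1.
(a,b)_43: α=1, u≡40; β=1, v≡40 (mod 43); (40|43)=+1, (40|43)=+1; sign (−1)^1·+1^1·+1^1 = -1.
(a,b)_2: α=0, β=1; u≡5, v≡3 (mod 8); ε(u)ε(v)=0·1, αω(v)=0·1, βω(u)=1·1; sum ≡ 1  ⇒  -1.
(a,b)_5: α=1, u≡1; β=1, v≡2 (mod 5); (1|5)=+1, (2|5)=-1; sign (−1)^0·+1^1·-1^1 = -1.
(a,b)_23: α=1, u≡1; β=1, v≡7 (mod 23); (1|23)=+1, (7|23)=-1; sign (−1)^1·+1^1·-1^1 = +1.
(a,b)_∞: sgn(143405)=+, sgn(-286810)=−, so +1.
(a,b)_41: α=2, u≡30; β=0, v≡7 (mod 41); (30|41)=-1, (7|41)=-1; sign (−1)^0·-1^0·-1^2 = +1.
(a,b)_3: α=-2, u≡2; β=4, v≡2 (mod 3); (2|3)=-1, (2|3)=-1; sign (−1)^0·-1^4·-1^-2 = +1.
(a,b)_7: α=-2, u≡5; β=-2, v≡4 (mod 7); (5|7)=-1, (4|7)=+1; sign (−1)^0·-1^-2·+1^-2 = +1.
(143405, -286810 / ℚ) ramifies at {2, 5, 29, 43}: a division algebra.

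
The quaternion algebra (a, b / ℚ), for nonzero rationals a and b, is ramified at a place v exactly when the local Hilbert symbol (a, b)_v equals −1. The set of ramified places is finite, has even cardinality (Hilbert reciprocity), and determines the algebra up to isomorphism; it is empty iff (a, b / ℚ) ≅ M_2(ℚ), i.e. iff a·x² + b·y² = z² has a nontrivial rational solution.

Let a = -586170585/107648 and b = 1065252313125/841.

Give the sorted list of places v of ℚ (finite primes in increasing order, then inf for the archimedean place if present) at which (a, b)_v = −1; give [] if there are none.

[2, 3, 7, 13]

(a, b) ≡ (-130, 21) mod (ℚ^×)²; places V = {2, 3, 5, 7, 11, 13, 29, ∞}.
(a,b)_5: α=1, u≡1; β=4, v≡1 (mod 5); (1|5)=+1, (1|5)=+1; sign (−1)^0·+1^4·+1^1 = +1.
(a,b)_11: α=2, u≡2; β=2, v≡10 (mod 11); (2|11)=-1, (10|11)=-1; sign (−1)^0·-1^2·-1^2 = +1.
(a,b)_13: α=3, u≡9; β=2, v≡7 (mod 13); (9|13)=+1, (7|13)=-1; sign (−1)^0·+1^2·-1^3 = -1.
(a,b)_7: α=2, u≡3; β=3, v≡6 (mod 7); (3|7)=-1, (6|7)=-1; sign (−1)^0·-1^3·-1^2 = -1.
(a,b)_∞: sgn(-130)=−, sgn(21)=+, so +1.
(a,b)_29: α=-2, u≡15; β=-2, v≡18 (mod 29); (15|29)=-1, (18|29)=-1; sign (−1)^0·-1^-2·-1^-2 = +1.
(a,b)_2: α=-7, β=0; u≡7, v≡5 (mod 8); ε(u)ε(v)=1·0, αω(v)=-7·1, βω(u)=0·0; sum ≡ 1  ⇒  -1.
(a,b)_3: α=2, u≡2; β=5, v≡1 (mod 3); (2|3)=-1, (1|3)=+1; sign (−1)^0·-1^5·+1^2 = -1.
Ram(-130, 21) = {2, 3, 7, 13}; no ℚ_2-point on the conic.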